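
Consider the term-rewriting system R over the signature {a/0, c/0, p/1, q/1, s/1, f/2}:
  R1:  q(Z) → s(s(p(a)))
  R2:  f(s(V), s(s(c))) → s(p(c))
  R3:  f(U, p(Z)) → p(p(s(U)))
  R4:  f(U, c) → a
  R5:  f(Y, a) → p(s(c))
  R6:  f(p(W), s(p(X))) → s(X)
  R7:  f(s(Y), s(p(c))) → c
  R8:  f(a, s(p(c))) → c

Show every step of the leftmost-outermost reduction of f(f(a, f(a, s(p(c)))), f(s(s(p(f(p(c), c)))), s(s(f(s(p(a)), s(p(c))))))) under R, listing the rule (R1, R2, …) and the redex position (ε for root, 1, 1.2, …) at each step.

c

1. f(f(a, f(a, s(p(c)))), f(s(s(p(f(p(c), c)))), s(s(f(s(p(a)), s(p(c)))))))  →  f(f(a, c), f(s(s(p(f(p(c), c)))), s(s(f(s(p(a)), s(p(c)))))))   [R8 at 1.2]
2. f(f(a, c), f(s(s(p(f(p(c), c)))), s(s(f(s(p(a)), s(p(c)))))))  →  f(a, f(s(s(p(f(p(c), c)))), s(s(f(s(p(a)), s(p(c)))))))   [R4 at 1]
3. f(a, f(s(s(p(f(p(c), c)))), s(s(f(s(p(a)), s(p(c)))))))  →  f(a, f(s(s(p(a))), s(s(f(s(p(a)), s(p(c)))))))   [R4 at 2.1.1.1.1]
4. f(a, f(s(s(p(a))), s(s(f(s(p(a)), s(p(c)))))))  →  f(a, f(s(s(p(a))), s(s(c))))   [R7 at 2.2.1.1]
5. f(a, f(s(s(p(a))), s(s(c))))  →  f(a, s(p(c)))   [R2 at 2]
6. f(a, s(p(c)))  →  c   [R8 at ε]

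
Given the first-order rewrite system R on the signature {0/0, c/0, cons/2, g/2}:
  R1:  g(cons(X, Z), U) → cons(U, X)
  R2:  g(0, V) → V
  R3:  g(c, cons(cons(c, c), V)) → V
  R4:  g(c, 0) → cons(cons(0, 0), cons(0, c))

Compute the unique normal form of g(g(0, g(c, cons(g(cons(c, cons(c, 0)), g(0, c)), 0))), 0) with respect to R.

1. g(g(0, g(c, cons(g(cons(c, cons(c, 0)), g(0, c)), 0))), 0)  →  g(g(c, cons(g(cons(c, cons(c, 0)), g(0, c)), 0)), 0)   [R2 at 1]
2. g(g(c, cons(g(cons(c, cons(c, 0)), g(0, c)), 0)), 0)  →  g(g(c, cons(cons(g(0, c), c), 0)), 0)   [R1 at 1.2.1]
3. g(g(c, cons(cons(g(0, c), c), 0)), 0)  →  g(g(c, cons(cons(c, c), 0)), 0)   [R2 at 1.2.1.1]
4. g(g(c, cons(cons(c, c), 0)), 0)  →  g(0, 0)   [R3 at 1]
5. g(0, 0)  →  0   [R2 at ε]

0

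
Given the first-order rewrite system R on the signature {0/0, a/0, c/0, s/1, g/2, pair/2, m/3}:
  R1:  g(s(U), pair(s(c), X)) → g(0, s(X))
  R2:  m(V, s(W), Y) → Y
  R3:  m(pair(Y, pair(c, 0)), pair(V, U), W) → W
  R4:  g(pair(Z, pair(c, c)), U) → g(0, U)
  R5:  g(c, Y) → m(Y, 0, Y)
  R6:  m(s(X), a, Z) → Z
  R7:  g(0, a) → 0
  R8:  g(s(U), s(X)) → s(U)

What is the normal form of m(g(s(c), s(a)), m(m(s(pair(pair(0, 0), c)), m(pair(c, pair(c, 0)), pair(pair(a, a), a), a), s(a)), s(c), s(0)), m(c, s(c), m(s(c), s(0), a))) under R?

a

1. m(g(s(c), s(a)), m(m(s(pair(pair(0, 0), c)), m(pair(c, pair(c, 0)), pair(pair(a, a), a), a), s(a)), s(c), s(0)), m(c, s(c), m(s(c), s(0), a)))  →  m(s(c), m(m(s(pair(pair(0, 0), c)), m(pair(c, pair(c, 0)), pair(pair(a, a), a), a), s(a)), s(c), s(0)), m(c, s(c), m(s(c), s(0), a)))   [R8 at 1]
2. m(s(c), m(m(s(pair(pair(0, 0), c)), m(pair(c, pair(c, 0)), pair(pair(a, a), a), a), s(a)), s(c), s(0)), m(c, s(c), m(s(c), s(0), a)))  →  m(s(c), s(0), m(c, s(c), m(s(c), s(0), a)))   [R2 at 2]
3. m(s(c), s(0), m(c, s(c), m(s(c), s(0), a)))  →  m(c, s(c), m(s(c), s(0), a))   [R2 at ε]
4. m(c, s(c), m(s(c), s(0), a))  →  m(s(c), s(0), a)   [R2 at ε]
5. m(s(c), s(0), a)  →  a   [R2 at ε]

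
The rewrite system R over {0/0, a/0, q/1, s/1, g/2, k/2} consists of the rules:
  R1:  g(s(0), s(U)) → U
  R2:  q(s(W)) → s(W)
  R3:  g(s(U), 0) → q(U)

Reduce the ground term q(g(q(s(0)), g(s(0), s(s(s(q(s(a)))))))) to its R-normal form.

1. q(g(q(s(0)), g(s(0), s(s(s(q(s(a))))))))  →  q(g(s(0), g(s(0), s(s(s(q(s(a))))))))   [R2 at 1.1]
2. q(g(s(0), g(s(0), s(s(s(q(s(a))))))))  →  q(g(s(0), s(s(q(s(a))))))   [R1 at 1.2]
3. q(g(s(0), s(s(q(s(a))))))  →  q(s(q(s(a))))   [R1 at 1]
4. q(s(q(s(a))))  →  s(q(s(a)))   [R2 at ε]
5. s(q(s(a)))  →  s(s(a))   [R2 at 1]

s(s(a))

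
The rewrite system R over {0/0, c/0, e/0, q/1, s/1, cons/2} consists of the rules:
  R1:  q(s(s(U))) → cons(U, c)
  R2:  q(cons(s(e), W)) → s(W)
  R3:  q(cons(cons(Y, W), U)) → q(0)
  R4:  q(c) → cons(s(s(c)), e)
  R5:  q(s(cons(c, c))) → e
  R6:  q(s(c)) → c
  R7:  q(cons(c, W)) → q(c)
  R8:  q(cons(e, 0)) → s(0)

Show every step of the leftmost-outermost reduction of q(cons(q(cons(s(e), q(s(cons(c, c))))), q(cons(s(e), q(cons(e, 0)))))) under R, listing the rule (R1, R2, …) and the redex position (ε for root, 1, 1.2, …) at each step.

1. q(cons(q(cons(s(e), q(s(cons(c, c))))), q(cons(s(e), q(cons(e, 0))))))  →  q(cons(s(q(s(cons(c, c)))), q(cons(s(e), q(cons(e, 0))))))   [R2 at 1.1]
2. q(cons(s(q(s(cons(c, c)))), q(cons(s(e), q(cons(e, 0))))))  →  q(cons(s(e), q(cons(s(e), q(cons(e, 0))))))   [R5 at 1.1.1]
3. q(cons(s(e), q(cons(s(e), q(cons(e, 0))))))  →  s(q(cons(s(e), q(cons(e, 0)))))   [R2 at ε]
4. s(q(cons(s(e), q(cons(e, 0)))))  →  s(s(q(cons(e, 0))))   [R2 at 1]
5. s(s(q(cons(e, 0))))  →  s(s(s(0)))   [R8 at 1.1]

s(s(s(0)))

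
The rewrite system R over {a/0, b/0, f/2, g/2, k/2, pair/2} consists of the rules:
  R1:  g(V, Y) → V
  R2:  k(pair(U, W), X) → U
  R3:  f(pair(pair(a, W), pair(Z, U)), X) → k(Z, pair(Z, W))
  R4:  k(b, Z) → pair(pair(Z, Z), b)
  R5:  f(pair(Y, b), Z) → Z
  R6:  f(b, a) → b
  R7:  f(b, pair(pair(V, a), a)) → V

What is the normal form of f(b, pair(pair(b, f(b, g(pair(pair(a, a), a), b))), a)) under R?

1. f(b, pair(pair(b, f(b, g(pair(pair(a, a), a), b))), a))  →  f(b, pair(pair(b, f(b, pair(pair(a, a), a))), a))   [R1 at 2.1.2.2]
2. f(b, pair(pair(b, f(b, pair(pair(a, a), a))), a))  →  f(b, pair(pair(b, a), a))   [R7 at 2.1.2]
3. f(b, pair(pair(b, a), a))  →  b   [R7 at ε]

b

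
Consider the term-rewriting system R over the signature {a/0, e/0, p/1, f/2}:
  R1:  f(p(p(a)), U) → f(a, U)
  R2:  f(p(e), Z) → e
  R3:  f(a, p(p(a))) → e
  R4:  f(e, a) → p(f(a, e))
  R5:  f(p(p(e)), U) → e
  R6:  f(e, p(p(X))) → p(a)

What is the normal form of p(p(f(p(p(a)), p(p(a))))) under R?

1. p(p(f(p(p(a)), p(p(a)))))  →  p(p(f(a, p(p(a)))))   [R1 at 1.1]
2. p(p(f(a, p(p(a)))))  →  p(p(e))   [R3 at 1.1]

p(p(e))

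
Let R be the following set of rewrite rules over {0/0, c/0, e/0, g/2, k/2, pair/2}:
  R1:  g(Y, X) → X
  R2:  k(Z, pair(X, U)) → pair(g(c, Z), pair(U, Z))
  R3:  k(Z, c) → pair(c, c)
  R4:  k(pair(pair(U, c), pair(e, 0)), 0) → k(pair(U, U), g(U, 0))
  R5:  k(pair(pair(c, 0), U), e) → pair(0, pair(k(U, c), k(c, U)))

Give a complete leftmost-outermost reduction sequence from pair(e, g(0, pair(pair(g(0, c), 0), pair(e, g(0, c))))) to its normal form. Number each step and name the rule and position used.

pair(e, pair(pair(c, 0), pair(e, c)))

1. pair(e, g(0, pair(pair(g(0, c), 0), pair(e, g(0, c)))))  →  pair(e, pair(pair(g(0, c), 0), pair(e, g(0, c))))   [R1 at 2]
2. pair(e, pair(pair(g(0, c), 0), pair(e, g(0, c))))  →  pair(e, pair(pair(c, 0), pair(e, g(0, c))))   [R1 at 2.1.1]
3. pair(e, pair(pair(c, 0), pair(e, g(0, c))))  →  pair(e, pair(pair(c, 0), pair(e, c)))   [R1 at 2.2.2]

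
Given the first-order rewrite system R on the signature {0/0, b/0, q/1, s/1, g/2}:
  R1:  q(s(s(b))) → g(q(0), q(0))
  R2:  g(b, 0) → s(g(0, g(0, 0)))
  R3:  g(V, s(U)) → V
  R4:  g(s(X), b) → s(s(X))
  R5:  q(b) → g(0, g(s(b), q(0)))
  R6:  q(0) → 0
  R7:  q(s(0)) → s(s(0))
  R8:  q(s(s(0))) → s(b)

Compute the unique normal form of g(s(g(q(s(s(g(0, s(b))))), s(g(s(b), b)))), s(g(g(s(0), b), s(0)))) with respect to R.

s(s(b))

1. g(s(g(q(s(s(g(0, s(b))))), s(g(s(b), b)))), s(g(g(s(0), b), s(0))))  →  s(g(q(s(s(g(0, s(b))))), s(g(s(b), b))))   [R3 at ε]
2. s(g(q(s(s(g(0, s(b))))), s(g(s(b), b))))  →  s(q(s(s(g(0, s(b))))))   [R3 at 1]
3. s(q(s(s(g(0, s(b))))))  →  s(q(s(s(0))))   [R3 at 1.1.1.1]
4. s(q(s(s(0))))  →  s(s(b))   [R8 at 1]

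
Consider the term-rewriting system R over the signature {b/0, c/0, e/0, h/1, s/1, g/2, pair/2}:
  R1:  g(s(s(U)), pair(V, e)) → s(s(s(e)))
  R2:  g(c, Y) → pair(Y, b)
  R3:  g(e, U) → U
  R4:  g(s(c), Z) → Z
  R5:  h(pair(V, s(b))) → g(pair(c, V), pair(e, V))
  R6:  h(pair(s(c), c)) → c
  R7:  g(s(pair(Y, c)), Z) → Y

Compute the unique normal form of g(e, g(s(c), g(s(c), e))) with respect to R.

e

1. g(e, g(s(c), g(s(c), e)))  →  g(s(c), g(s(c), e))   [R3 at ε]
2. g(s(c), g(s(c), e))  →  g(s(c), e)   [R4 at ε]
3. g(s(c), e)  →  e   [R4 at ε]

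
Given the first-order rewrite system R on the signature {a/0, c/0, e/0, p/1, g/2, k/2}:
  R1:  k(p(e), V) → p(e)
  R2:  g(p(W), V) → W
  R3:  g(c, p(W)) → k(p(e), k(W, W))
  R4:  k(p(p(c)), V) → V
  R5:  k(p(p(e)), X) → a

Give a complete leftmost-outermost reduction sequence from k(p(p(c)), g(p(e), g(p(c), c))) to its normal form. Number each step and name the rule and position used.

e

1. k(p(p(c)), g(p(e), g(p(c), c)))  →  g(p(e), g(p(c), c))   [R4 at ε]
2. g(p(e), g(p(c), c))  →  e   [R2 at ε]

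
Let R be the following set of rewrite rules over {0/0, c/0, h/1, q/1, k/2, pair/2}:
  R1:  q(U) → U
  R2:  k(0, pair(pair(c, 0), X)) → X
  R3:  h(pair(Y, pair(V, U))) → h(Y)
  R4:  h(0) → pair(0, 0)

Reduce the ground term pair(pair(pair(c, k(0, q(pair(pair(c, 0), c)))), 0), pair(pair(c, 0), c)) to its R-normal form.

pair(pair(pair(c, c), 0), pair(pair(c, 0), c))

1. pair(pair(pair(c, k(0, q(pair(pair(c, 0), c)))), 0), pair(pair(c, 0), c))  →  pair(pair(pair(c, k(0, pair(pair(c, 0), c))), 0), pair(pair(c, 0), c))   [R1 at 1.1.2.2]
2. pair(pair(pair(c, k(0, pair(pair(c, 0), c))), 0), pair(pair(c, 0), c))  →  pair(pair(pair(c, c), 0), pair(pair(c, 0), c))   [R2 at 1.1.2]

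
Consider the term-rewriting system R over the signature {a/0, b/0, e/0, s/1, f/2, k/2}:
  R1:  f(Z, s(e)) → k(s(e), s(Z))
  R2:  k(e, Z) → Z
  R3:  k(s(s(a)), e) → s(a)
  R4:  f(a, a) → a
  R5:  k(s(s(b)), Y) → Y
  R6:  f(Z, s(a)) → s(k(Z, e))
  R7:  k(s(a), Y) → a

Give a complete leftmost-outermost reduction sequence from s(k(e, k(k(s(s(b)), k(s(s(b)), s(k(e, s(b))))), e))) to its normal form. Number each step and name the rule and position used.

s(e)

1. s(k(e, k(k(s(s(b)), k(s(s(b)), s(k(e, s(b))))), e)))  →  s(k(k(s(s(b)), k(s(s(b)), s(k(e, s(b))))), e))   [R2 at 1]
2. s(k(k(s(s(b)), k(s(s(b)), s(k(e, s(b))))), e))  →  s(k(k(s(s(b)), s(k(e, s(b)))), e))   [R5 at 1.1]
3. s(k(k(s(s(b)), s(k(e, s(b)))), e))  →  s(k(s(k(e, s(b))), e))   [R5 at 1.1]
4. s(k(s(k(e, s(b))), e))  →  s(k(s(s(b)), e))   [R2 at 1.1.1]
5. s(k(s(s(b)), e))  →  s(e)   [R5 at 1]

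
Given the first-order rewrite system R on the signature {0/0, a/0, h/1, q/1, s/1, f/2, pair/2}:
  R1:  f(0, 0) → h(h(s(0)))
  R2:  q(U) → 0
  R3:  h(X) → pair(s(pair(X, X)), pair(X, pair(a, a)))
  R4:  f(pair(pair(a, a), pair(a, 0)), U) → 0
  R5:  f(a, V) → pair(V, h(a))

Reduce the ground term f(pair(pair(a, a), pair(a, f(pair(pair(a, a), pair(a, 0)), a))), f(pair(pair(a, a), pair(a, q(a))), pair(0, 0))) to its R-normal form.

0

1. f(pair(pair(a, a), pair(a, f(pair(pair(a, a), pair(a, 0)), a))), f(pair(pair(a, a), pair(a, q(a))), pair(0, 0)))  →  f(pair(pair(a, a), pair(a, 0)), f(pair(pair(a, a), pair(a, q(a))), pair(0, 0)))   [R4 at 1.2.2]
2. f(pair(pair(a, a), pair(a, 0)), f(pair(pair(a, a), pair(a, q(a))), pair(0, 0)))  →  0   [R4 at ε]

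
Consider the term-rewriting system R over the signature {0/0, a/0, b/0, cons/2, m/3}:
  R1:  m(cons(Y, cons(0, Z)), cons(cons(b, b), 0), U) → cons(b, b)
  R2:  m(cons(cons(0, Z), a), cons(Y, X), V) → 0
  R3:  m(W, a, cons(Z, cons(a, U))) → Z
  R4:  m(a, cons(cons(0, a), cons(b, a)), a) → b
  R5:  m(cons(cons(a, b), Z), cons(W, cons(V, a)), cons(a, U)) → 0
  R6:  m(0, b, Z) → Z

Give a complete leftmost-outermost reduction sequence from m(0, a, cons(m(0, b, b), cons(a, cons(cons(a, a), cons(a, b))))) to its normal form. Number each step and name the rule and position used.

b

1. m(0, a, cons(m(0, b, b), cons(a, cons(cons(a, a), cons(a, b)))))  →  m(0, b, b)   [R3 at ε]
2. m(0, b, b)  →  b   [R6 at ε]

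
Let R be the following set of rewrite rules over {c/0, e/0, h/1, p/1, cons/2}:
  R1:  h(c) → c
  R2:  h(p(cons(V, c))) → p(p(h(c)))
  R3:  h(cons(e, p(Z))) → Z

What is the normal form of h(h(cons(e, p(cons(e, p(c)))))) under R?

c

1. h(h(cons(e, p(cons(e, p(c))))))  →  h(cons(e, p(c)))   [R3 at 1]
2. h(cons(e, p(c)))  →  c   [R3 at ε]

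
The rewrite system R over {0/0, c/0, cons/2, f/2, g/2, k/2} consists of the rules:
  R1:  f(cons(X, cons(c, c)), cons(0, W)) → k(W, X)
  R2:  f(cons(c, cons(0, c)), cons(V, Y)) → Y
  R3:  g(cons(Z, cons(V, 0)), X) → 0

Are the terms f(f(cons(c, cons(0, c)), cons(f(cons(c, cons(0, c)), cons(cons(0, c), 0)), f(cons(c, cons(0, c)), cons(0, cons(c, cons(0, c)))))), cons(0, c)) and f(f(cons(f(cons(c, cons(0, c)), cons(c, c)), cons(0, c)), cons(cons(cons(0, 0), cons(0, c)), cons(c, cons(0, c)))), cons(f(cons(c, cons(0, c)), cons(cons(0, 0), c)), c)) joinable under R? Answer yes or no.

yes — NF(t₁) = c, NF(t₂) = c

Reduce t₁ = f(f(cons(c, cons(0, c)), cons(f(cons(c, cons(0, c)), cons(cons(0, c), 0)), f(cons(c, cons(0, c)), cons(0, cons(c, cons(0, c)))))), cons(0, c)):
1. f(f(cons(c, cons(0, c)), cons(f(cons(c, cons(0, c)), cons(cons(0, c), 0)), f(cons(c, cons(0, c)), cons(0, cons(c, cons(0, c)))))), cons(0, c))  →  f(f(cons(c, cons(0, c)), cons(0, cons(c, cons(0, c)))), cons(0, c))   [R2 at 1]
2. f(f(cons(c, cons(0, c)), cons(0, cons(c, cons(0, c)))), cons(0, c))  →  f(cons(c, cons(0, c)), cons(0, c))   [R2 at 1]
3. f(cons(c, cons(0, c)), cons(0, c))  →  c   [R2 at ε]

Reduce t₂ = f(f(cons(f(cons(c, cons(0, c)), cons(c, c)), cons(0, c)), cons(cons(cons(0, 0), cons(0, c)), cons(c, cons(0, c)))), cons(f(cons(c, cons(0, c)), cons(cons(0, 0), c)), c)):
1. f(f(cons(f(cons(c, cons(0, c)), cons(c, c)), cons(0, c)), cons(cons(cons(0, 0), cons(0, c)), cons(c, cons(0, c)))), cons(f(cons(c, cons(0, c)), cons(cons(0, 0), c)), c))  →  f(f(cons(c, cons(0, c)), cons(cons(cons(0, 0), cons(0, c)), cons(c, cons(0, c)))), cons(f(cons(c, cons(0, c)), cons(cons(0, 0), c)), c))   [R2 at 1.1.1]
2. f(f(cons(c, cons(0, c)), cons(cons(cons(0, 0), cons(0, c)), cons(c, cons(0, c)))), cons(f(cons(c, cons(0, c)), cons(cons(0, 0), c)), c))  →  f(cons(c, cons(0, c)), cons(f(cons(c, cons(0, c)), cons(cons(0, 0), c)), c))   [R2 at 1]
3. f(cons(c, cons(0, c)), cons(f(cons(c, cons(0, c)), cons(cons(0, 0), c)), c))  →  c   [R2 at ε]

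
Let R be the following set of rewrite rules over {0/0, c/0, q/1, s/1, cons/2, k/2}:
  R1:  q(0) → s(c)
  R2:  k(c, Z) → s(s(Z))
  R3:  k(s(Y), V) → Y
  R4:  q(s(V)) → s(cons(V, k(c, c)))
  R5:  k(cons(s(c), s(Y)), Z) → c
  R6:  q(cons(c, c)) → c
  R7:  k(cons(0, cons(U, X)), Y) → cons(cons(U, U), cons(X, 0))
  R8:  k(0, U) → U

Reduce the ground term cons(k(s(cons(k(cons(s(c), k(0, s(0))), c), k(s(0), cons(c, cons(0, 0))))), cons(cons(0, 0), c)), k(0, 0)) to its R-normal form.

1. cons(k(s(cons(k(cons(s(c), k(0, s(0))), c), k(s(0), cons(c, cons(0, 0))))), cons(cons(0, 0), c)), k(0, 0))  →  cons(cons(k(cons(s(c), k(0, s(0))), c), k(s(0), cons(c, cons(0, 0)))), k(0, 0))   [R3 at 1]
2. cons(cons(k(cons(s(c), k(0, s(0))), c), k(s(0), cons(c, cons(0, 0)))), k(0, 0))  →  cons(cons(k(cons(s(c), s(0)), c), k(s(0), cons(c, cons(0, 0)))), k(0, 0))   [R8 at 1.1.1.2]
3. cons(cons(k(cons(s(c), s(0)), c), k(s(0), cons(c, cons(0, 0)))), k(0, 0))  →  cons(cons(c, k(s(0), cons(c, cons(0, 0)))), k(0, 0))   [R5 at 1.1]
4. cons(cons(c, k(s(0), cons(c, cons(0, 0)))), k(0, 0))  →  cons(cons(c, 0), k(0, 0))   [R3 at 1.2]
5. cons(cons(c, 0), k(0, 0))  →  cons(cons(c, 0), 0)   [R8 at 2]

cons(cons(c, 0), 0)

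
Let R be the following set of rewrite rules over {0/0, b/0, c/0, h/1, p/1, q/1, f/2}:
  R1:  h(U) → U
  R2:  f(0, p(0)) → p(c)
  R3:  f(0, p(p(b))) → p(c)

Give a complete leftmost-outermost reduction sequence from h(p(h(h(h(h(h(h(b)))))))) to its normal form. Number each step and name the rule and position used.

p(b)

1. h(p(h(h(h(h(h(h(b))))))))  →  p(h(h(h(h(h(h(b)))))))   [R1 at ε]
2. p(h(h(h(h(h(h(b)))))))  →  p(h(h(h(h(h(b))))))   [R1 at 1]
3. p(h(h(h(h(h(b))))))  →  p(h(h(h(h(b)))))   [R1 at 1]
4. p(h(h(h(h(b)))))  →  p(h(h(h(b))))   [R1 at 1]
5. p(h(h(h(b))))  →  p(h(h(b)))   [R1 at 1]
6. p(h(h(b)))  →  p(h(b))   [R1 at 1]
7. p(h(b))  →  p(b)   [R1 at 1]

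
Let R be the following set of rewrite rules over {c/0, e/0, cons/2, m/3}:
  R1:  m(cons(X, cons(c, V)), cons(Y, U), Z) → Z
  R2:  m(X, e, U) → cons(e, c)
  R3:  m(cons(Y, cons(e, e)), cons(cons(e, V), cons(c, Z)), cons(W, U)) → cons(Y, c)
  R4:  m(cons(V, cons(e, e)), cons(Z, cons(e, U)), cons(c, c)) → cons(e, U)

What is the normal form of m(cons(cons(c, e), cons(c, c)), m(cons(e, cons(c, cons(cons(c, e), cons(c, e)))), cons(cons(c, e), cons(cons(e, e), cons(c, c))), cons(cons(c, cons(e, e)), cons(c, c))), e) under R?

1. m(cons(cons(c, e), cons(c, c)), m(cons(e, cons(c, cons(cons(c, e), cons(c, e)))), cons(cons(c, e), cons(cons(e, e), cons(c, c))), cons(cons(c, cons(e, e)), cons(c, c))), e)  →  m(cons(cons(c, e), cons(c, c)), cons(cons(c, cons(e, e)), cons(c, c)), e)   [R1 at 2]
2. m(cons(cons(c, e), cons(c, c)), cons(cons(c, cons(e, e)), cons(c, c)), e)  →  e   [R1 at ε]

e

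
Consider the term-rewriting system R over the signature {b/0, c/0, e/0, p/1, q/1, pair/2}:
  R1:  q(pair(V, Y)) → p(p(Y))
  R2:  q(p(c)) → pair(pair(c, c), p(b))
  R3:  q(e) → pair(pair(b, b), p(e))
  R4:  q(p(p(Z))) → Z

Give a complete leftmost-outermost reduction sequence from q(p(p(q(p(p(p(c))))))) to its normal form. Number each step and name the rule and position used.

p(c)

1. q(p(p(q(p(p(p(c)))))))  →  q(p(p(p(c))))   [R4 at ε]
2. q(p(p(p(c))))  →  p(c)   [R4 at ε]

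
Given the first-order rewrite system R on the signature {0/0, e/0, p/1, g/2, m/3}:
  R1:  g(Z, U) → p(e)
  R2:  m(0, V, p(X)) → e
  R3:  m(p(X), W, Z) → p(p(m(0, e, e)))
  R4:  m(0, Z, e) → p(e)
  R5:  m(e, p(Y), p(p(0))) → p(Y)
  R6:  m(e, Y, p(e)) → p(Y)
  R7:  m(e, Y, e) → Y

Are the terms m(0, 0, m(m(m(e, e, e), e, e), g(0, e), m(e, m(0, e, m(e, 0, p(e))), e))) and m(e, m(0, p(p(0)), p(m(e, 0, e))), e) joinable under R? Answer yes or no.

yes — NF(t₁) = e, NF(t₂) = e

Reduce t₁ = m(0, 0, m(m(m(e, e, e), e, e), g(0, e), m(e, m(0, e, m(e, 0, p(e))), e))):
1. m(0, 0, m(m(m(e, e, e), e, e), g(0, e), m(e, m(0, e, m(e, 0, p(e))), e)))  →  m(0, 0, m(m(e, e, e), g(0, e), m(e, m(0, e, m(e, 0, p(e))), e)))   [R7 at 3.1.1]
2. m(0, 0, m(m(e, e, e), g(0, e), m(e, m(0, e, m(e, 0, p(e))), e)))  →  m(0, 0, m(e, g(0, e), m(e, m(0, e, m(e, 0, p(e))), e)))   [R7 at 3.1]
3. m(0, 0, m(e, g(0, e), m(e, m(0, e, m(e, 0, p(e))), e)))  →  m(0, 0, m(e, p(e), m(e, m(0, e, m(e, 0, p(e))), e)))   [R1 at 3.2]
4. m(0, 0, m(e, p(e), m(e, m(0, e, m(e, 0, p(e))), e)))  →  m(0, 0, m(e, p(e), m(0, e, m(e, 0, p(e)))))   [R7 at 3.3]
5. m(0, 0, m(e, p(e), m(0, e, m(e, 0, p(e)))))  →  m(0, 0, m(e, p(e), m(0, e, p(0))))   [R6 at 3.3.3]
6. m(0, 0, m(e, p(e), m(0, e, p(0))))  →  m(0, 0, m(e, p(e), e))   [R2 at 3.3]
7. m(0, 0, m(e, p(e), e))  →  m(0, 0, p(e))   [R7 at 3]
8. m(0, 0, p(e))  →  e   [R2 at ε]

Reduce t₂ = m(e, m(0, p(p(0)), p(m(e, 0, e))), e):
1. m(e, m(0, p(p(0)), p(m(e, 0, e))), e)  →  m(0, p(p(0)), p(m(e, 0, e)))   [R7 at ε]
2. m(0, p(p(0)), p(m(e, 0, e)))  →  e   [R2 at ε]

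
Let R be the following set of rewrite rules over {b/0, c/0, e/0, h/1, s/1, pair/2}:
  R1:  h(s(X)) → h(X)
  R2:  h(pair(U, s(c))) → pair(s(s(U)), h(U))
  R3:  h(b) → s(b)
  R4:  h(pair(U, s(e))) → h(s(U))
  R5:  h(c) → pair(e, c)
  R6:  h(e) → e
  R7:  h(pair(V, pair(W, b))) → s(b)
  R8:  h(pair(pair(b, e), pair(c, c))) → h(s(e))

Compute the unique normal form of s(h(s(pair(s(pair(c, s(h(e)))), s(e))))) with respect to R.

s(pair(e, c))

1. s(h(s(pair(s(pair(c, s(h(e)))), s(e)))))  →  s(h(pair(s(pair(c, s(h(e)))), s(e))))   [R1 at 1]
2. s(h(pair(s(pair(c, s(h(e)))), s(e))))  →  s(h(s(s(pair(c, s(h(e)))))))   [R4 at 1]
3. s(h(s(s(pair(c, s(h(e)))))))  →  s(h(s(pair(c, s(h(e))))))   [R1 at 1]
4. s(h(s(pair(c, s(h(e))))))  →  s(h(pair(c, s(h(e)))))   [R1 at 1]
5. s(h(pair(c, s(h(e)))))  →  s(h(pair(c, s(e))))   [R6 at 1.1.2.1]
6. s(h(pair(c, s(e))))  →  s(h(s(c)))   [R4 at 1]
7. s(h(s(c)))  →  s(h(c))   [R1 at 1]
8. s(h(c))  →  s(pair(e, c))   [R5 at 1]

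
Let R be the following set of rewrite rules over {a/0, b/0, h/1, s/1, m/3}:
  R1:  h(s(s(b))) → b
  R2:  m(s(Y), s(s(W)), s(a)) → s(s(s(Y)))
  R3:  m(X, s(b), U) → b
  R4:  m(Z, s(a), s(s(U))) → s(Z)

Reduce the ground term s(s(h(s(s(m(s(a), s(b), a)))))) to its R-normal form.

s(s(b))

1. s(s(h(s(s(m(s(a), s(b), a))))))  →  s(s(h(s(s(b)))))   [R3 at 1.1.1.1.1]
2. s(s(h(s(s(b)))))  →  s(s(b))   [R1 at 1.1]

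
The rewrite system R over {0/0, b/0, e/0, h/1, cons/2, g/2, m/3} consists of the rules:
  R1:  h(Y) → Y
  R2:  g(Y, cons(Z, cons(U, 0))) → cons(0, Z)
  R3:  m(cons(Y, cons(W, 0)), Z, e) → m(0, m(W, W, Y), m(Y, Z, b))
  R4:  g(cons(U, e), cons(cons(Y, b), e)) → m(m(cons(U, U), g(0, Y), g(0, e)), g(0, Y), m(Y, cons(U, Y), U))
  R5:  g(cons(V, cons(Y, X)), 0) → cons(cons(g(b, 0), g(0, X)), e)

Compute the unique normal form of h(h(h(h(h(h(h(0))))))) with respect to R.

1. h(h(h(h(h(h(h(0)))))))  →  h(h(h(h(h(h(0))))))   [R1 at ε]
2. h(h(h(h(h(h(0))))))  →  h(h(h(h(h(0)))))   [R1 at ε]
3. h(h(h(h(h(0)))))  →  h(h(h(h(0))))   [R1 at ε]
4. h(h(h(h(0))))  →  h(h(h(0)))   [R1 at ε]
5. h(h(h(0)))  →  h(h(0))   [R1 at ε]
6. h(h(0))  →  h(0)   [R1 at ε]
7. h(0)  →  0   [R1 at ε]

0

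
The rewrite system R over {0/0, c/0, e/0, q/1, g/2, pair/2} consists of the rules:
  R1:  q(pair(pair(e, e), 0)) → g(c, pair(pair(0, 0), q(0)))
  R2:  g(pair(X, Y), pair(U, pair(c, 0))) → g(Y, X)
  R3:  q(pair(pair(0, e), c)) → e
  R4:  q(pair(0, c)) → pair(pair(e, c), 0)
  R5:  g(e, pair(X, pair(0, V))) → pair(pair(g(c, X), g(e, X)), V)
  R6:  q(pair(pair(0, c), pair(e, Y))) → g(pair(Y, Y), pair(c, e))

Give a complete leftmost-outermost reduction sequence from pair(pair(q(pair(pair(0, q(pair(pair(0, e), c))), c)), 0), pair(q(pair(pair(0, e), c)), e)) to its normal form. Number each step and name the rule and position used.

1. pair(pair(q(pair(pair(0, q(pair(pair(0, e), c))), c)), 0), pair(q(pair(pair(0, e), c)), e))  →  pair(pair(q(pair(pair(0, e), c)), 0), pair(q(pair(pair(0, e), c)), e))   [R3 at 1.1.1.1.2]
2. pair(pair(q(pair(pair(0, e), c)), 0), pair(q(pair(pair(0, e), c)), e))  →  pair(pair(e, 0), pair(q(pair(pair(0, e), c)), e))   [R3 at 1.1]
3. pair(pair(e, 0), pair(q(pair(pair(0, e), c)), e))  →  pair(pair(e, 0), pair(e, e))   [R3 at 2.1]

pair(pair(e, 0), pair(e, e))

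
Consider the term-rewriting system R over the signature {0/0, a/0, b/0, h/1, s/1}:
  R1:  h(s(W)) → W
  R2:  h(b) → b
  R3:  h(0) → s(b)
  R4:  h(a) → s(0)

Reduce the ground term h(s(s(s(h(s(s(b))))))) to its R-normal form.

1. h(s(s(s(h(s(s(b)))))))  →  s(s(h(s(s(b)))))   [R1 at ε]
2. s(s(h(s(s(b)))))  →  s(s(s(b)))   [R1 at 1.1]

s(s(s(b)))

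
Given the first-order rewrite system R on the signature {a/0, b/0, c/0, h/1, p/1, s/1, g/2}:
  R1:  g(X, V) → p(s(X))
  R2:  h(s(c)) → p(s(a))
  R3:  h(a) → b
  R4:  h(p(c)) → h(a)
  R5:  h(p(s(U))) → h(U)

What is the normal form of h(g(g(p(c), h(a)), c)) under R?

b

1. h(g(g(p(c), h(a)), c))  →  h(p(s(g(p(c), h(a)))))   [R1 at 1]
2. h(p(s(g(p(c), h(a)))))  →  h(g(p(c), h(a)))   [R5 at ε]
3. h(g(p(c), h(a)))  →  h(p(s(p(c))))   [R1 at 1]
4. h(p(s(p(c))))  →  h(p(c))   [R5 at ε]
5. h(p(c))  →  h(a)   [R4 at ε]
6. h(a)  →  b   [R3 at ε]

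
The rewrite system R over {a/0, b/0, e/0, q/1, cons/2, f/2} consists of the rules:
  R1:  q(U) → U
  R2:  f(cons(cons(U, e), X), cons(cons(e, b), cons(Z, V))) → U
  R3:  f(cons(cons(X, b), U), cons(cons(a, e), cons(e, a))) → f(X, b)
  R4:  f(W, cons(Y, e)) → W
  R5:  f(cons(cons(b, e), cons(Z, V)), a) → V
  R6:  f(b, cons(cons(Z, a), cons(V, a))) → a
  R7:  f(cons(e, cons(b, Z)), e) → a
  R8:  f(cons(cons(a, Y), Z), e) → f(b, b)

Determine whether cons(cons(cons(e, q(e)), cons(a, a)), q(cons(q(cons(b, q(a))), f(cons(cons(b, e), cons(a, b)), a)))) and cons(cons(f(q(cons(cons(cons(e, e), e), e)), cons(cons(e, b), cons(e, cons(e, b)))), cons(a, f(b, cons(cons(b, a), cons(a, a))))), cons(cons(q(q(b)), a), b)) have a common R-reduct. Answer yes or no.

yes — NF(t₁) = cons(cons(cons(e, e), cons(a, a)), cons(cons(b, a), b)), NF(t₂) = cons(cons(cons(e, e), cons(a, a)), cons(cons(b, a), b))

Reduce t₁ = cons(cons(cons(e, q(e)), cons(a, a)), q(cons(q(cons(b, q(a))), f(cons(cons(b, e), cons(a, b)), a)))):
1. cons(cons(cons(e, q(e)), cons(a, a)), q(cons(q(cons(b, q(a))), f(cons(cons(b, e), cons(a, b)), a))))  →  cons(cons(cons(e, e), cons(a, a)), q(cons(q(cons(b, q(a))), f(cons(cons(b, e), cons(a, b)), a))))   [R1 at 1.1.2]
2. cons(cons(cons(e, e), cons(a, a)), q(cons(q(cons(b, q(a))), f(cons(cons(b, e), cons(a, b)), a))))  →  cons(cons(cons(e, e), cons(a, a)), cons(q(cons(b, q(a))), f(cons(cons(b, e), cons(a, b)), a)))   [R1 at 2]
3. cons(cons(cons(e, e), cons(a, a)), cons(q(cons(b, q(a))), f(cons(cons(b, e), cons(a, b)), a)))  →  cons(cons(cons(e, e), cons(a, a)), cons(cons(b, q(a)), f(cons(cons(b, e), cons(a, b)), a)))   [R1 at 2.1]
4. cons(cons(cons(e, e), cons(a, a)), cons(cons(b, q(a)), f(cons(cons(b, e), cons(a, b)), a)))  →  cons(cons(cons(e, e), cons(a, a)), cons(cons(b, a), f(cons(cons(b, e), cons(a, b)), a)))   [R1 at 2.1.2]
5. cons(cons(cons(e, e), cons(a, a)), cons(cons(b, a), f(cons(cons(b, e), cons(a, b)), a)))  →  cons(cons(cons(e, e), cons(a, a)), cons(cons(b, a), b))   [R5 at 2.2]

Reduce t₂ = cons(cons(f(q(cons(cons(cons(e, e), e), e)), cons(cons(e, b), cons(e, cons(e, b)))), cons(a, f(b, cons(cons(b, a), cons(a, a))))), cons(cons(q(q(b)), a), b)):
1. cons(cons(f(q(cons(cons(cons(e, e), e), e)), cons(cons(e, b), cons(e, cons(e, b)))), cons(a, f(b, cons(cons(b, a), cons(a, a))))), cons(cons(q(q(b)), a), b))  →  cons(cons(f(cons(cons(cons(e, e), e), e), cons(cons(e, b), cons(e, cons(e, b)))), cons(a, f(b, cons(cons(b, a), cons(a, a))))), cons(cons(q(q(b)), a), b))   [R1 at 1.1.1]
2. cons(cons(f(cons(cons(cons(e, e), e), e), cons(cons(e, b), cons(e, cons(e, b)))), cons(a, f(b, cons(cons(b, a), cons(a, a))))), cons(cons(q(q(b)), a), b))  →  cons(cons(cons(e, e), cons(a, f(b, cons(cons(b, a), cons(a, a))))), cons(cons(q(q(b)), a), b))   [R2 at 1.1]
3. cons(cons(cons(e, e), cons(a, f(b, cons(cons(b, a), cons(a, a))))), cons(cons(q(q(b)), a), b))  →  cons(cons(cons(e, e), cons(a, a)), cons(cons(q(q(b)), a), b))   [R6 at 1.2.2]
4. cons(cons(cons(e, e), cons(a, a)), cons(cons(q(q(b)), a), b))  →  cons(cons(cons(e, e), cons(a, a)), cons(cons(q(b), a), b))   [R1 at 2.1.1]
5. cons(cons(cons(e, e), cons(a, a)), cons(cons(q(b), a), b))  →  cons(cons(cons(e, e), cons(a, a)), cons(cons(b, a), b))   [R1 at 2.1.1]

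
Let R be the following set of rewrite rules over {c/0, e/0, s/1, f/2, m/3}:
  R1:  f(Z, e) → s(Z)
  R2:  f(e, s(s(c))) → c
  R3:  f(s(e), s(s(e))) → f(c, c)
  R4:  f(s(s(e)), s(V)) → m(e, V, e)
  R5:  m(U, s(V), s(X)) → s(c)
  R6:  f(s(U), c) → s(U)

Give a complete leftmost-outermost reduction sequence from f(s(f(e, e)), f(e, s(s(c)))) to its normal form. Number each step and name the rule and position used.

1. f(s(f(e, e)), f(e, s(s(c))))  →  f(s(s(e)), f(e, s(s(c))))   [R1 at 1.1]
2. f(s(s(e)), f(e, s(s(c))))  →  f(s(s(e)), c)   [R2 at 2]
3. f(s(s(e)), c)  →  s(s(e))   [R6 at ε]

s(s(e))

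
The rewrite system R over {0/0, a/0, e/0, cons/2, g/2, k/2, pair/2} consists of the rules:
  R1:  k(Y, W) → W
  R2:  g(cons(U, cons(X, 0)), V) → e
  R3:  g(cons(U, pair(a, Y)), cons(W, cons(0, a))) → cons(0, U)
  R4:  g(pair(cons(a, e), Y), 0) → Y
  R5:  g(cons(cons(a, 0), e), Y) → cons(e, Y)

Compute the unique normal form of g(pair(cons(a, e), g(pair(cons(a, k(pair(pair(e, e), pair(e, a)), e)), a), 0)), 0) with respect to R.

1. g(pair(cons(a, e), g(pair(cons(a, k(pair(pair(e, e), pair(e, a)), e)), a), 0)), 0)  →  g(pair(cons(a, k(pair(pair(e, e), pair(e, a)), e)), a), 0)   [R4 at ε]
2. g(pair(cons(a, k(pair(pair(e, e), pair(e, a)), e)), a), 0)  →  g(pair(cons(a, e), a), 0)   [R1 at 1.1.2]
3. g(pair(cons(a, e), a), 0)  →  a   [R4 at ε]

a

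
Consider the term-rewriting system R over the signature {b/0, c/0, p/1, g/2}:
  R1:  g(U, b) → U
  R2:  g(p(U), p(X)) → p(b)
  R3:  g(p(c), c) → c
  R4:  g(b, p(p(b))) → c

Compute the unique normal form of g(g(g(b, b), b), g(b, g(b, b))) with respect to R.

1. g(g(g(b, b), b), g(b, g(b, b)))  →  g(g(b, b), g(b, g(b, b)))   [R1 at 1]
2. g(g(b, b), g(b, g(b, b)))  →  g(b, g(b, g(b, b)))   [R1 at 1]
3. g(b, g(b, g(b, b)))  →  g(b, g(b, b))   [R1 at 2.2]
4. g(b, g(b, b))  →  g(b, b)   [R1 at 2]
5. g(b, b)  →  b   [R1 at ε]

b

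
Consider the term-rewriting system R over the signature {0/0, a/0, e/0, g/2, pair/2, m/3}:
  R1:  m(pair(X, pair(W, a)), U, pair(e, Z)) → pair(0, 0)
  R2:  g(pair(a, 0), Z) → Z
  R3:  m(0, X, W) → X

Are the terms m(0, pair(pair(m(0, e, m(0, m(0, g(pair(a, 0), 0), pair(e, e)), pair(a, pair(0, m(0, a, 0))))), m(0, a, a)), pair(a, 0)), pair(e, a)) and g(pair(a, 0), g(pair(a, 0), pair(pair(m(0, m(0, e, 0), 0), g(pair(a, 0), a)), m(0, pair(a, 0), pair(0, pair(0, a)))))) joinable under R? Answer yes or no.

Reduce t₁ = m(0, pair(pair(m(0, e, m(0, m(0, g(pair(a, 0), 0), pair(e, e)), pair(a, pair(0, m(0, a, 0))))), m(0, a, a)), pair(a, 0)), pair(e, a)):
1. m(0, pair(pair(m(0, e, m(0, m(0, g(pair(a, 0), 0), pair(e, e)), pair(a, pair(0, m(0, a, 0))))), m(0, a, a)), pair(a, 0)), pair(e, a))  →  pair(pair(m(0, e, m(0, m(0, g(pair(a, 0), 0), pair(e, e)), pair(a, pair(0, m(0, a, 0))))), m(0, a, a)), pair(a, 0))   [R3 at ε]
2. pair(pair(m(0, e, m(0, m(0, g(pair(a, 0), 0), pair(e, e)), pair(a, pair(0, m(0, a, 0))))), m(0, a, a)), pair(a, 0))  →  pair(pair(e, m(0, a, a)), pair(a, 0))   [R3 at 1.1]
3. pair(pair(e, m(0, a, a)), pair(a, 0))  →  pair(pair(e, a), pair(a, 0))   [R3 at 1.2]

Reduce t₂ = g(pair(a, 0), g(pair(a, 0), pair(pair(m(0, m(0, e, 0), 0), g(pair(a, 0), a)), m(0, pair(a, 0), pair(0, pair(0, a)))))):
1. g(pair(a, 0), g(pair(a, 0), pair(pair(m(0, m(0, e, 0), 0), g(pair(a, 0), a)), m(0, pair(a, 0), pair(0, pair(0, a))))))  →  g(pair(a, 0), pair(pair(m(0, m(0, e, 0), 0), g(pair(a, 0), a)), m(0, pair(a, 0), pair(0, pair(0, a)))))   [R2 at ε]
2. g(pair(a, 0), pair(pair(m(0, m(0, e, 0), 0), g(pair(a, 0), a)), m(0, pair(a, 0), pair(0, pair(0, a)))))  →  pair(pair(m(0, m(0, e, 0), 0), g(pair(a, 0), a)), m(0, pair(a, 0), pair(0, pair(0, a))))   [R2 at ε]
3. pair(pair(m(0, m(0, e, 0), 0), g(pair(a, 0), a)), m(0, pair(a, 0), pair(0, pair(0, a))))  →  pair(pair(m(0, e, 0), g(pair(a, 0), a)), m(0, pair(a, 0), pair(0, pair(0, a))))   [R3 at 1.1]
4. pair(pair(m(0, e, 0), g(pair(a, 0), a)), m(0, pair(a, 0), pair(0, pair(0, a))))  →  pair(pair(e, g(pair(a, 0), a)), m(0, pair(a, 0), pair(0, pair(0, a))))   [R3 at 1.1]
5. pair(pair(e, g(pair(a, 0), a)), m(0, pair(a, 0), pair(0, pair(0, a))))  →  pair(pair(e, a), m(0, pair(a, 0), pair(0, pair(0, a))))   [R2 at 1.2]
6. pair(pair(e, a), m(0, pair(a, 0), pair(0, pair(0, a))))  →  pair(pair(e, a), pair(a, 0))   [R3 at 2]

yes — NF(t₁) = pair(pair(e, a), pair(a, 0)), NF(t₂) = pair(pair(e, a), pair(a, 0))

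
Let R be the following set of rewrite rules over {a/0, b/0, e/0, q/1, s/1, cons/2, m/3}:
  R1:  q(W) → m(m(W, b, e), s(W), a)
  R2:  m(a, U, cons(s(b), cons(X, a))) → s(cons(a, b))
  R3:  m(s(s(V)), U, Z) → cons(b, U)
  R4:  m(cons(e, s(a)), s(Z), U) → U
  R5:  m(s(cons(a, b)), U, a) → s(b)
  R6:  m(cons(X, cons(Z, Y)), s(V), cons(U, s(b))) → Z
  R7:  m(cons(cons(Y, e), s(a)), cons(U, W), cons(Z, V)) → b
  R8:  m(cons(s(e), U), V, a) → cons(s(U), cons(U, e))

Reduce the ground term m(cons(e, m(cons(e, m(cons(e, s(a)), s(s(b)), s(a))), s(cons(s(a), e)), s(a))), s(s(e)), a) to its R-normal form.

1. m(cons(e, m(cons(e, m(cons(e, s(a)), s(s(b)), s(a))), s(cons(s(a), e)), s(a))), s(s(e)), a)  →  m(cons(e, m(cons(e, s(a)), s(cons(s(a), e)), s(a))), s(s(e)), a)   [R4 at 1.2.1.2]
2. m(cons(e, m(cons(e, s(a)), s(cons(s(a), e)), s(a))), s(s(e)), a)  →  m(cons(e, s(a)), s(s(e)), a)   [R4 at 1.2]
3. m(cons(e, s(a)), s(s(e)), a)  →  a   [R4 at ε]

a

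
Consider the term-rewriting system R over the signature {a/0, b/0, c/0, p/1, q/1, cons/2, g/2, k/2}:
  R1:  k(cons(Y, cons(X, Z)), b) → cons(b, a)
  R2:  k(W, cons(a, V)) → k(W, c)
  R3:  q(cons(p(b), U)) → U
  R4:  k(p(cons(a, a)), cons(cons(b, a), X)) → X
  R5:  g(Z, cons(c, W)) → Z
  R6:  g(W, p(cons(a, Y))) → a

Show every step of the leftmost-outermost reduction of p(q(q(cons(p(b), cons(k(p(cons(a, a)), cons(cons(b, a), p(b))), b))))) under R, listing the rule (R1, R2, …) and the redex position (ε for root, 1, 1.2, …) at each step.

1. p(q(q(cons(p(b), cons(k(p(cons(a, a)), cons(cons(b, a), p(b))), b)))))  →  p(q(cons(k(p(cons(a, a)), cons(cons(b, a), p(b))), b)))   [R3 at 1.1]
2. p(q(cons(k(p(cons(a, a)), cons(cons(b, a), p(b))), b)))  →  p(q(cons(p(b), b)))   [R4 at 1.1.1]
3. p(q(cons(p(b), b)))  →  p(b)   [R3 at 1]

p(b)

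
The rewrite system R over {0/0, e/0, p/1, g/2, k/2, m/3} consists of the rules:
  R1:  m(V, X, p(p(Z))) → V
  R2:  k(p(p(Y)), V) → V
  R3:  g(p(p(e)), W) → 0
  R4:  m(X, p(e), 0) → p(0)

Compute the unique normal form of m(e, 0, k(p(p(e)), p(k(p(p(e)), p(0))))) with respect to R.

e

1. m(e, 0, k(p(p(e)), p(k(p(p(e)), p(0)))))  →  m(e, 0, p(k(p(p(e)), p(0))))   [R2 at 3]
2. m(e, 0, p(k(p(p(e)), p(0))))  →  m(e, 0, p(p(0)))   [R2 at 3.1]
3. m(e, 0, p(p(0)))  →  e   [R1 at ε]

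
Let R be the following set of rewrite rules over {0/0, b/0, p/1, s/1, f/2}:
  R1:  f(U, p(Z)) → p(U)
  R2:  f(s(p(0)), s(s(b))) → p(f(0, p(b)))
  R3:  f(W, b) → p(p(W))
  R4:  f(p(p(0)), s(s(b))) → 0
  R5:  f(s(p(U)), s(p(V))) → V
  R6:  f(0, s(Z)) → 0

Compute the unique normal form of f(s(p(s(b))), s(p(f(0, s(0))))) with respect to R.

0

1. f(s(p(s(b))), s(p(f(0, s(0)))))  →  f(0, s(0))   [R5 at ε]
2. f(0, s(0))  →  0   [R6 at ε]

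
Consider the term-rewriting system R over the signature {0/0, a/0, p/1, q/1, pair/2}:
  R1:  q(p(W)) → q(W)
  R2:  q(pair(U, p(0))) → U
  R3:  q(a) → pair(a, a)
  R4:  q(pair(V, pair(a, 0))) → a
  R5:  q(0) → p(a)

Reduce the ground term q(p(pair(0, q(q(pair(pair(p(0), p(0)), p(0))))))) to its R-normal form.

1. q(p(pair(0, q(q(pair(pair(p(0), p(0)), p(0)))))))  →  q(pair(0, q(q(pair(pair(p(0), p(0)), p(0))))))   [R1 at ε]
2. q(pair(0, q(q(pair(pair(p(0), p(0)), p(0))))))  →  q(pair(0, q(pair(p(0), p(0)))))   [R2 at 1.2.1]
3. q(pair(0, q(pair(p(0), p(0)))))  →  q(pair(0, p(0)))   [R2 at 1.2]
4. q(pair(0, p(0)))  →  0   [R2 at ε]

0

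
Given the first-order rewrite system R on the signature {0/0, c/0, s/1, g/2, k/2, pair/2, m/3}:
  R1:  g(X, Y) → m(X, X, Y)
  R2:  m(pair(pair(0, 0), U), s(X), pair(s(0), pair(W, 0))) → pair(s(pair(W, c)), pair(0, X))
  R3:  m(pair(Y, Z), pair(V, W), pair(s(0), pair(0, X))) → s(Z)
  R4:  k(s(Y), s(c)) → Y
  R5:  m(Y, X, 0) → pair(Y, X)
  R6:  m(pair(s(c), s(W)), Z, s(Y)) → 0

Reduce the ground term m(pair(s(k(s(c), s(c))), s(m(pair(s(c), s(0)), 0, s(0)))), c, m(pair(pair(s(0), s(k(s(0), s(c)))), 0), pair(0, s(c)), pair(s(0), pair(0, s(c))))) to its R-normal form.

1. m(pair(s(k(s(c), s(c))), s(m(pair(s(c), s(0)), 0, s(0)))), c, m(pair(pair(s(0), s(k(s(0), s(c)))), 0), pair(0, s(c)), pair(s(0), pair(0, s(c)))))  →  m(pair(s(c), s(m(pair(s(c), s(0)), 0, s(0)))), c, m(pair(pair(s(0), s(k(s(0), s(c)))), 0), pair(0, s(c)), pair(s(0), pair(0, s(c)))))   [R4 at 1.1.1]
2. m(pair(s(c), s(m(pair(s(c), s(0)), 0, s(0)))), c, m(pair(pair(s(0), s(k(s(0), s(c)))), 0), pair(0, s(c)), pair(s(0), pair(0, s(c)))))  →  m(pair(s(c), s(0)), c, m(pair(pair(s(0), s(k(s(0), s(c)))), 0), pair(0, s(c)), pair(s(0), pair(0, s(c)))))   [R6 at 1.2.1]
3. m(pair(s(c), s(0)), c, m(pair(pair(s(0), s(k(s(0), s(c)))), 0), pair(0, s(c)), pair(s(0), pair(0, s(c)))))  →  m(pair(s(c), s(0)), c, s(0))   [R3 at 3]
4. m(pair(s(c), s(0)), c, s(0))  →  0   [R6 at ε]

0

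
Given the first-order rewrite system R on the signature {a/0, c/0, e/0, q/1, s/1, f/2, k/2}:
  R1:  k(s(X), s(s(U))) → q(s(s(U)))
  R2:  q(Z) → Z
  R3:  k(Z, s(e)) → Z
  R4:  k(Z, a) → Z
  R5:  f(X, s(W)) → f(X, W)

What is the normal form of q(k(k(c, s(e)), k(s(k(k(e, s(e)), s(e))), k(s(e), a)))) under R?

1. q(k(k(c, s(e)), k(s(k(k(e, s(e)), s(e))), k(s(e), a))))  →  k(k(c, s(e)), k(s(k(k(e, s(e)), s(e))), k(s(e), a)))   [R2 at ε]
2. k(k(c, s(e)), k(s(k(k(e, s(e)), s(e))), k(s(e), a)))  →  k(c, k(s(k(k(e, s(e)), s(e))), k(s(e), a)))   [R3 at 1]
3. k(c, k(s(k(k(e, s(e)), s(e))), k(s(e), a)))  →  k(c, k(s(k(e, s(e))), k(s(e), a)))   [R3 at 2.1.1]
4. k(c, k(s(k(e, s(e))), k(s(e), a)))  →  k(c, k(s(e), k(s(e), a)))   [R3 at 2.1.1]
5. k(c, k(s(e), k(s(e), a)))  →  k(c, k(s(e), s(e)))   [R4 at 2.2]
6. k(c, k(s(e), s(e)))  →  k(c, s(e))   [R3 at 2]
7. k(c, s(e))  →  c   [R3 at ε]

c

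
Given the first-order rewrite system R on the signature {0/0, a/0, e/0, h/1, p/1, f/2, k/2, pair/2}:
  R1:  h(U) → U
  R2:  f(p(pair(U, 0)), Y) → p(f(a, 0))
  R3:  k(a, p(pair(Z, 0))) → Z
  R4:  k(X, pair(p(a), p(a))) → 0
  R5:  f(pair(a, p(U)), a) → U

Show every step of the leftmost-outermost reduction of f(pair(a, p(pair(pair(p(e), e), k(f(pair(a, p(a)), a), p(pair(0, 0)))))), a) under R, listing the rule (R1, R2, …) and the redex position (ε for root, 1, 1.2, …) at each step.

pair(pair(p(e), e), 0)

1. f(pair(a, p(pair(pair(p(e), e), k(f(pair(a, p(a)), a), p(pair(0, 0)))))), a)  →  pair(pair(p(e), e), k(f(pair(a, p(a)), a), p(pair(0, 0))))   [R5 at ε]
2. pair(pair(p(e), e), k(f(pair(a, p(a)), a), p(pair(0, 0))))  →  pair(pair(p(e), e), k(a, p(pair(0, 0))))   [R5 at 2.1]
3. pair(pair(p(e), e), k(a, p(pair(0, 0))))  →  pair(pair(p(e), e), 0)   [R3 at 2]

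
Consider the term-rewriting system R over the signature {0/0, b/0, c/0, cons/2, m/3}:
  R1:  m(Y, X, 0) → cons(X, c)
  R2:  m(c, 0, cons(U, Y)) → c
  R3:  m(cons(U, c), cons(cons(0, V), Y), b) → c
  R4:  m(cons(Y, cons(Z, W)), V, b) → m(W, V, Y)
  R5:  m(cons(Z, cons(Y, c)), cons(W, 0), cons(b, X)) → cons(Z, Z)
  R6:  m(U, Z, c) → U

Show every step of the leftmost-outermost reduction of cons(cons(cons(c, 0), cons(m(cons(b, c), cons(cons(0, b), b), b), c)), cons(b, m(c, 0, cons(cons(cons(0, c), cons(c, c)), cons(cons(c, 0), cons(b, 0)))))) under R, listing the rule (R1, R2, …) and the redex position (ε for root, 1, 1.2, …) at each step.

1. cons(cons(cons(c, 0), cons(m(cons(b, c), cons(cons(0, b), b), b), c)), cons(b, m(c, 0, cons(cons(cons(0, c), cons(c, c)), cons(cons(c, 0), cons(b, 0))))))  →  cons(cons(cons(c, 0), cons(c, c)), cons(b, m(c, 0, cons(cons(cons(0, c), cons(c, c)), cons(cons(c, 0), cons(b, 0))))))   [R3 at 1.2.1]
2. cons(cons(cons(c, 0), cons(c, c)), cons(b, m(c, 0, cons(cons(cons(0, c), cons(c, c)), cons(cons(c, 0), cons(b, 0))))))  →  cons(cons(cons(c, 0), cons(c, c)), cons(b, c))   [R2 at 2.2]

cons(cons(cons(c, 0), cons(c, c)), cons(b, c))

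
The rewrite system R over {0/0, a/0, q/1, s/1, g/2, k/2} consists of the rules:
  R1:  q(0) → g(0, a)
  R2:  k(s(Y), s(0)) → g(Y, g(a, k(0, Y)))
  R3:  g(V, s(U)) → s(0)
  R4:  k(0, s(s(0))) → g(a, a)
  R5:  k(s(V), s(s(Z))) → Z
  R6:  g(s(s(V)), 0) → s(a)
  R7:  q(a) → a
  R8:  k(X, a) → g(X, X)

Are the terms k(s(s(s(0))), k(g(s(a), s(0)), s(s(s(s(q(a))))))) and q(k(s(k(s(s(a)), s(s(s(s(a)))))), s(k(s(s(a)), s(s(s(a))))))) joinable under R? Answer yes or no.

yes — NF(t₁) = a, NF(t₂) = a

Reduce t₁ = k(s(s(s(0))), k(g(s(a), s(0)), s(s(s(s(q(a))))))):
1. k(s(s(s(0))), k(g(s(a), s(0)), s(s(s(s(q(a)))))))  →  k(s(s(s(0))), k(s(0), s(s(s(s(q(a)))))))   [R3 at 2.1]
2. k(s(s(s(0))), k(s(0), s(s(s(s(q(a)))))))  →  k(s(s(s(0))), s(s(q(a))))   [R5 at 2]
3. k(s(s(s(0))), s(s(q(a))))  →  q(a)   [R5 at ε]
4. q(a)  →  a   [R7 at ε]

Reduce t₂ = q(k(s(k(s(s(a)), s(s(s(s(a)))))), s(k(s(s(a)), s(s(s(a))))))):
1. q(k(s(k(s(s(a)), s(s(s(s(a)))))), s(k(s(s(a)), s(s(s(a)))))))  →  q(k(s(s(s(a))), s(k(s(s(a)), s(s(s(a)))))))   [R5 at 1.1.1]
2. q(k(s(s(s(a))), s(k(s(s(a)), s(s(s(a)))))))  →  q(k(s(s(s(a))), s(s(a))))   [R5 at 1.2.1]
3. q(k(s(s(s(a))), s(s(a))))  →  q(a)   [R5 at 1]
4. q(a)  →  a   [R7 at ε]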